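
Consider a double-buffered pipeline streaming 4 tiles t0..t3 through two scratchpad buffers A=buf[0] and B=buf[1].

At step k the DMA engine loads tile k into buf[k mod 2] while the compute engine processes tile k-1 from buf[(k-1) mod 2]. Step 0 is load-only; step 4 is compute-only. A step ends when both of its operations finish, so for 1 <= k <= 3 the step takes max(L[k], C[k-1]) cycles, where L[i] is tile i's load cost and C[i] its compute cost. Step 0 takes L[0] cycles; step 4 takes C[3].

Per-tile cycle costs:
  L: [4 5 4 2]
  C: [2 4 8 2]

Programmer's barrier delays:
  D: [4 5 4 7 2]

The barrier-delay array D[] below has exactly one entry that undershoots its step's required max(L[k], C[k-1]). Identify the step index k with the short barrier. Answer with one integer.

hazard at step 3

k=0 barrier L[0]=4→4c, D[0]=4 ok
k=1 barrier max(L[1]=5,C[0]=2)→5c, D[1]=5 ok
k=2 barrier max(L[2]=4,C[1]=4)→4c, D[2]=4 ok
k=3 barrier max(L[3]=2,C[2]=8)→8c, D[3]=7 SHORT
k=4 barrier C[3]=2→2c, D[4]=2 ok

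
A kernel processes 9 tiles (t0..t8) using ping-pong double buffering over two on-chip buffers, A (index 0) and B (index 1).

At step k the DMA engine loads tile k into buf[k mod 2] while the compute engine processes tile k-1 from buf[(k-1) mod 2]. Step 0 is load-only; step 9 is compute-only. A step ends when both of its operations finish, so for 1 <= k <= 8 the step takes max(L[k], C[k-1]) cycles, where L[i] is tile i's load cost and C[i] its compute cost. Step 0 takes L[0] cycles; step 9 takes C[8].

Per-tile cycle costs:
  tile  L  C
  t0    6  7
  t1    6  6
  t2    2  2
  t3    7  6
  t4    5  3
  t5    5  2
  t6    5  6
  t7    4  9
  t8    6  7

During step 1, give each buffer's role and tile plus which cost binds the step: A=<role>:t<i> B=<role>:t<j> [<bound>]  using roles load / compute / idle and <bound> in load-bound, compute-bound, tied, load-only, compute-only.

step 1: A=compute:t0 B=load:t1 [compute-bound]

[0] DMA t0→A (6c) ∥ CU idle ⇒ 6c, clock 6
[1] DMA t1→B (6c) ∥ CU A:t0 (7c) ⇒ 7c, clock 13
[2] DMA t2→A (2c) ∥ CU B:t1 (6c) ⇒ 6c, clock 19
[3] DMA t3→B (7c) ∥ CU A:t2 (2c) ⇒ 7c, clock 26
[4] DMA t4→A (5c) ∥ CU B:t3 (6c) ⇒ 6c, clock 32
[5] DMA t5→B (5c) ∥ CU A:t4 (3c) ⇒ 5c, clock 37
[6] DMA t6→A (5c) ∥ CU B:t5 (2c) ⇒ 5c, clock 42
[7] DMA t7→B (4c) ∥ CU A:t6 (6c) ⇒ 6c, clock 48
[8] DMA t8→A (6c) ∥ CU B:t7 (9c) ⇒ 9c, clock 57
[9] DMA idle ∥ CU A:t8 (7c) ⇒ 7c, clock 64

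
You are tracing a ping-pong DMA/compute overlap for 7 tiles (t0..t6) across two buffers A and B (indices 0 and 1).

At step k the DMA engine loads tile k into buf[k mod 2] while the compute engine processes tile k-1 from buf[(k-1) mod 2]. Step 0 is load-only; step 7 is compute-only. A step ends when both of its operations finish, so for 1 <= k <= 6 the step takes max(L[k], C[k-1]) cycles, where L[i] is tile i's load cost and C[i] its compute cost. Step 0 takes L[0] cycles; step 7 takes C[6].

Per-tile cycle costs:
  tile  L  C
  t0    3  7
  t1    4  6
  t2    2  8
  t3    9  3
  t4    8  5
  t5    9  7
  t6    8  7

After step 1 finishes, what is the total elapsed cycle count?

k=0 load=t0/3c comp=- wait=3 total=3
k=1 load=t1/4c comp=t0/7c wait=7 total=10
k=2 load=t2/2c comp=t1/6c wait=6 total=16
k=3 load=t3/9c comp=t2/8c wait=9 total=25
k=4 load=t4/8c comp=t3/3c wait=8 total=33
k=5 load=t5/9c comp=t4/5c wait=9 total=42
k=6 load=t6/8c comp=t5/7c wait=8 total=50
k=7 load=- comp=t6/7c wait=7 total=57

end_cycle[1] = 10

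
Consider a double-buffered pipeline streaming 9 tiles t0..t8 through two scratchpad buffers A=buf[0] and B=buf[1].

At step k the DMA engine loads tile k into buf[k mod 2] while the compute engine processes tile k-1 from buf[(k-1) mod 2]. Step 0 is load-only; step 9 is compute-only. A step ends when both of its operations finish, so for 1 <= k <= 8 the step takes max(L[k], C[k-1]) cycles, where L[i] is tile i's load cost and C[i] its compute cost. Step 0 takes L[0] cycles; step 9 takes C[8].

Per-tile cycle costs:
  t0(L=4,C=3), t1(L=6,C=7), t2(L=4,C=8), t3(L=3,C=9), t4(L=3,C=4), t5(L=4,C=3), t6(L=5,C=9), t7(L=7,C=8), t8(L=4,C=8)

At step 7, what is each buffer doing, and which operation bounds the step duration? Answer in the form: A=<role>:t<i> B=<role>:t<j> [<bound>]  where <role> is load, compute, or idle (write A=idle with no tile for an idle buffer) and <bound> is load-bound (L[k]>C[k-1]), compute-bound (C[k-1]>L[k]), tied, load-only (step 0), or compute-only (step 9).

  0. 4=4c; end=4; A:t0 B:-
  1. max(6,3)=6c; end=10; A:t0 B:t1
  2. max(4,7)=7c; end=17; A:t2 B:t1
  3. max(3,8)=8c; end=25; A:t2 B:t3
  4. max(3,9)=9c; end=34; A:t4 B:t3
  5. max(4,4)=4c; end=38; A:t4 B:t5
  6. max(5,3)=5c; end=43; A:t6 B:t5
  7. max(7,9)=9c; end=52; A:t6 B:t7
  8. max(4,8)=8c; end=60; A:t8 B:t7
  9. 8=8c; end=68; A:t8 B:t7

step 7: A=compute:t6 B=load:t7 [compute-bound]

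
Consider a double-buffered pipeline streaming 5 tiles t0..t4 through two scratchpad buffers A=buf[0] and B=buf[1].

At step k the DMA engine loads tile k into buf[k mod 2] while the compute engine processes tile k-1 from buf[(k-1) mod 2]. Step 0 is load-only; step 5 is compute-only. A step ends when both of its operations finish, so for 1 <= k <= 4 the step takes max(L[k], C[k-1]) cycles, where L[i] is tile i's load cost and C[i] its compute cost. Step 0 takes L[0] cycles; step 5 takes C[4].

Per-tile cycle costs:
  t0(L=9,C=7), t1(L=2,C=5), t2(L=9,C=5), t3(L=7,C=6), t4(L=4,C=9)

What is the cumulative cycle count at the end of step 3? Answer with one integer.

end_cycle[3] = 32

  0. 9=9c; end=9; A:t0 B:-
  1. max(2,7)=7c; end=16; A:t0 B:t1
  2. max(9,5)=9c; end=25; A:t2 B:t1
  3. max(7,5)=7c; end=32; A:t2 B:t3
  4. max(4,6)=6c; end=38; A:t4 B:t3
  5. 9=9c; end=47; A:t4 B:t3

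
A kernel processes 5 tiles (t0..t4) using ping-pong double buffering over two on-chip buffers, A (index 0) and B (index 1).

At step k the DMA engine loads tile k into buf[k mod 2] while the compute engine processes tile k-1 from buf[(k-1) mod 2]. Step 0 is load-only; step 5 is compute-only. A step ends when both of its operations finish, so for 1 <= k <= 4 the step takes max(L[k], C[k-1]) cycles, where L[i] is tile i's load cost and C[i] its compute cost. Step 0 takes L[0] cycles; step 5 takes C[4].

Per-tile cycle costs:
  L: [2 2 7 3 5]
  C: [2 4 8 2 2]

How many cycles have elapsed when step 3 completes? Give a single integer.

end_cycle[3] = 19

  0. 2=2c; end=2; A:t0 B:-
  1. max(2,2)=2c; end=4; A:t0 B:t1
  2. max(7,4)=7c; end=11; A:t2 B:t1
  3. max(3,8)=8c; end=19; A:t2 B:t3
  4. max(5,2)=5c; end=24; A:t4 B:t3
  5. 2=2c; end=26; A:t4 B:t3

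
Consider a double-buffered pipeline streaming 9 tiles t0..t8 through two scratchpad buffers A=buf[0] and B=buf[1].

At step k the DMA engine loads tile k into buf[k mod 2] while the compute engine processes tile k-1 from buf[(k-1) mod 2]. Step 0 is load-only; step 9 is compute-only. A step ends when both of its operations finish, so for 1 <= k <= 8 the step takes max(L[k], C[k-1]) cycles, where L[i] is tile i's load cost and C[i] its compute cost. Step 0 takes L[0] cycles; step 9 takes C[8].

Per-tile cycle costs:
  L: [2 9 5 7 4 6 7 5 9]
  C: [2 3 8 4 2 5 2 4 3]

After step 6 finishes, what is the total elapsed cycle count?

[0] DMA t0→A (2c) ∥ CU idle ⇒ 2c, clock 2
[1] DMA t1→B (9c) ∥ CU A:t0 (2c) ⇒ 9c, clock 11
[2] DMA t2→A (5c) ∥ CU B:t1 (3c) ⇒ 5c, clock 16
[3] DMA t3→B (7c) ∥ CU A:t2 (8c) ⇒ 8c, clock 24
[4] DMA t4→A (4c) ∥ CU B:t3 (4c) ⇒ 4c, clock 28
[5] DMA t5→B (6c) ∥ CU A:t4 (2c) ⇒ 6c, clock 34
[6] DMA t6→A (7c) ∥ CU B:t5 (5c) ⇒ 7c, clock 41
[7] DMA t7→B (5c) ∥ CU A:t6 (2c) ⇒ 5c, clock 46
[8] DMA t8→A (9c) ∥ CU B:t7 (4c) ⇒ 9c, clock 55
[9] DMA idle ∥ CU A:t8 (3c) ⇒ 3c, clock 58

end_cycle[6] = 41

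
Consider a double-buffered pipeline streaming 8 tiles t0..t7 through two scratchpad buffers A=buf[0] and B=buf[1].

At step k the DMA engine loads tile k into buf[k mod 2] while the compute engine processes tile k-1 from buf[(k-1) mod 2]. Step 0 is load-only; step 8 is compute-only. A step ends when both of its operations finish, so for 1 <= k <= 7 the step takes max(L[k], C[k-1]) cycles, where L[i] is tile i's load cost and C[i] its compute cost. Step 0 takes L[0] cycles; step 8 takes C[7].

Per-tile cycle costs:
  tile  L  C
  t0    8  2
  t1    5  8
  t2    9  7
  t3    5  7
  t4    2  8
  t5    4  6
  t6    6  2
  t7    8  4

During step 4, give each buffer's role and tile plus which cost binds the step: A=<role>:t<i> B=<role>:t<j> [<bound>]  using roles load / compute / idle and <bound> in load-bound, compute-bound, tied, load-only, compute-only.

step 0: L[0]=8 → dur=8, Σ=8 | A=load:t0 B=idle [load-only]
step 1: L[1]=5 C[0]=2 → dur=5, Σ=13 | A=compute:t0 B=load:t1 [load-bound]
step 2: L[2]=9 C[1]=8 → dur=9, Σ=22 | A=load:t2 B=compute:t1 [load-bound]
step 3: L[3]=5 C[2]=7 → dur=7, Σ=29 | A=compute:t2 B=load:t3 [compute-bound]
step 4: L[4]=2 C[3]=7 → dur=7, Σ=36 | A=load:t4 B=compute:t3 [compute-bound]
step 5: L[5]=4 C[4]=8 → dur=8, Σ=44 | A=compute:t4 B=load:t5 [compute-bound]
step 6: L[6]=6 C[5]=6 → dur=6, Σ=50 | A=load:t6 B=compute:t5 [tied]
step 7: L[7]=8 C[6]=2 → dur=8, Σ=58 | A=compute:t6 B=load:t7 [load-bound]
step 8: C[7]=4 → dur=4, Σ=62 | A=idle B=compute:t7 [compute-only]

step 4: A=load:t4 B=compute:t3 [compute-bound]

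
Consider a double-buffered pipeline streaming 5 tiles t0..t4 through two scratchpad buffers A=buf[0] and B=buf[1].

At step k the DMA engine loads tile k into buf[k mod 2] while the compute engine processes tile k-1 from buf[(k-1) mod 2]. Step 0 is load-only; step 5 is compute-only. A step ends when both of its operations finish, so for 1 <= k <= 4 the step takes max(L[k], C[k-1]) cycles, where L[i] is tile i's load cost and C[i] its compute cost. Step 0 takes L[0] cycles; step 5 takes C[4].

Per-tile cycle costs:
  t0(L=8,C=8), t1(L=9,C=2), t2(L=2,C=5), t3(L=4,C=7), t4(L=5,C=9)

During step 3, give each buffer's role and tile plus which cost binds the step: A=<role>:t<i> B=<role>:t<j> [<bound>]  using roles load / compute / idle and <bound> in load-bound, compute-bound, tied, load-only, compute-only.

step 0: L[0]=8 → dur=8, Σ=8 | A=load:t0 B=idle [load-only]
step 1: L[1]=9 C[0]=8 → dur=9, Σ=17 | A=compute:t0 B=load:t1 [load-bound]
step 2: L[2]=2 C[1]=2 → dur=2, Σ=19 | A=load:t2 B=compute:t1 [tied]
step 3: L[3]=4 C[2]=5 → dur=5, Σ=24 | A=compute:t2 B=load:t3 [compute-bound]
step 4: L[4]=5 C[3]=7 → dur=7, Σ=31 | A=load:t4 B=compute:t3 [compute-bound]
step 5: C[4]=9 → dur=9, Σ=40 | A=compute:t4 B=idle [compute-only]

step 3: A=compute:t2 B=load:t3 [compute-bound]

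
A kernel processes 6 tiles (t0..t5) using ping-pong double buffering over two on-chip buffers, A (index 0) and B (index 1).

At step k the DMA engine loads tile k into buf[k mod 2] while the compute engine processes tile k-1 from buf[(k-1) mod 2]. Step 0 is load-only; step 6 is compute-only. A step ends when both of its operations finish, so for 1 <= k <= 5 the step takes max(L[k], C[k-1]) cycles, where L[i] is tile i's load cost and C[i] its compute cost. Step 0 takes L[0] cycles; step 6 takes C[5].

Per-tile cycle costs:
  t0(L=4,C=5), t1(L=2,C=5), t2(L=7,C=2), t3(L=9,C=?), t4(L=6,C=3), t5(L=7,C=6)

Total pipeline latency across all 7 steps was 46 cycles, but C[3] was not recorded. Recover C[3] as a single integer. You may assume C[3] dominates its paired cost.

step 0 = dur = L[0]=4 = 4
step 1 = dur = max(L[1]=2, C[0]=5) = 5
step 2 = dur = max(L[2]=7, C[1]=5) = 7
step 3 = dur = max(L[3]=9, C[2]=2) = 9
step 4 = dur = max(L[4]=6, C[3]=?) = C[3]  (unknown; binding)
step 5 = dur = max(L[5]=7, C[4]=3) = 7
step 6 = dur = C[5]=6 = 6
sum of known step durations = 38
dur[4] = total - known = 46 - 38 = 8
C[3] is the binding max in step 4, so C[3] = dur[4] = 8

C[3] = 8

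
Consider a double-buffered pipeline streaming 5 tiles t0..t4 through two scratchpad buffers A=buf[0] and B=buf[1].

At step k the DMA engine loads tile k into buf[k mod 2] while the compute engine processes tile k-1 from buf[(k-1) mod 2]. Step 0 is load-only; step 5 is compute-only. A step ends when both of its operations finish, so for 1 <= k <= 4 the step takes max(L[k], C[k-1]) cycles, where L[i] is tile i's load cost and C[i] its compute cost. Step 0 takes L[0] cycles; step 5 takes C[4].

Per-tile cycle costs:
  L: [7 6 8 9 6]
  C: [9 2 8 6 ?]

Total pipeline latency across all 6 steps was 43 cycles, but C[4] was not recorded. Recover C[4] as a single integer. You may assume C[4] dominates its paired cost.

C[4] = 4

step 0: dur = L[0]=7 = 7
step 1: dur = max(L[1]=6, C[0]=9) = 9
step 2: dur = max(L[2]=8, C[1]=2) = 8
step 3: dur = max(L[3]=9, C[2]=8) = 9
step 4: dur = max(L[4]=6, C[3]=6) = 6
step 5: dur = C[4]=? = C[4]  (unknown; binding)
sum of known step durations = 39
dur[5] = total - known = 43 - 39 = 4
C[4] is the binding max in step 5, so C[4] = dur[5] = 4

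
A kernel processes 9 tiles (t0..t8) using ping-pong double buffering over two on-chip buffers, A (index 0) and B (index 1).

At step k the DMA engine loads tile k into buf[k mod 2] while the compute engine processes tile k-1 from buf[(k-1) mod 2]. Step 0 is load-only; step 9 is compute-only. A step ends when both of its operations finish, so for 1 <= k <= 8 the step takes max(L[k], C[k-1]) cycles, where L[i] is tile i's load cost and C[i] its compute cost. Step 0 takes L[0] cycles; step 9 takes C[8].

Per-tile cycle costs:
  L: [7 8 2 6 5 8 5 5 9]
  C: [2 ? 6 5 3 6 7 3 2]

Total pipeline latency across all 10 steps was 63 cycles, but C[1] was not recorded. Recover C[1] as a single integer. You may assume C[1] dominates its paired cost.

step 0 | dur = L[0]=7 = 7
step 1 | dur = max(L[1]=8, C[0]=2) = 8
step 2 | dur = max(L[2]=2, C[1]=?) = C[1]  (unknown; binding)
step 3 | dur = max(L[3]=6, C[2]=6) = 6
step 4 | dur = max(L[4]=5, C[3]=5) = 5
step 5 | dur = max(L[5]=8, C[4]=3) = 8
step 6 | dur = max(L[6]=5, C[5]=6) = 6
step 7 | dur = max(L[7]=5, C[6]=7) = 7
step 8 | dur = max(L[8]=9, C[7]=3) = 9
step 9 | dur = C[8]=2 = 2
sum of known step durations = 58
dur[2] = total - known = 63 - 58 = 5
C[1] is the binding max in step 2, so C[1] = dur[2] = 5

C[1] = 5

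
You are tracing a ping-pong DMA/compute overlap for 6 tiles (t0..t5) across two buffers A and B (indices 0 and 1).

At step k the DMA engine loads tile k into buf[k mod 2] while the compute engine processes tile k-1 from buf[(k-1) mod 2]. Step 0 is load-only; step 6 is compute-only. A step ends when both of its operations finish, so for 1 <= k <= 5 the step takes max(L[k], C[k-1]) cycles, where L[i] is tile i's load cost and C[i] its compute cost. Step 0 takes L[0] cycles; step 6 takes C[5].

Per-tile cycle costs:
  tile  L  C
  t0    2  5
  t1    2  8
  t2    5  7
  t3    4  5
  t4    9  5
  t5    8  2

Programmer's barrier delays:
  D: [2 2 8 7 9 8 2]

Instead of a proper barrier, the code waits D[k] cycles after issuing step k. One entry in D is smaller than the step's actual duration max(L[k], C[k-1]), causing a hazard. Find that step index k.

[0] required=L[0]=2=2 vs D=2 ok
[1] required=max(L[1]=2,C[0]=5)=5 vs D=2 SHORT
[2] required=max(L[2]=5,C[1]=8)=8 vs D=8 ok
[3] required=max(L[3]=4,C[2]=7)=7 vs D=7 ok
[4] required=max(L[4]=9,C[3]=5)=9 vs D=9 ok
[5] required=max(L[5]=8,C[4]=5)=8 vs D=8 ok
[6] required=C[5]=2=2 vs D=2 ok

hazard at step 1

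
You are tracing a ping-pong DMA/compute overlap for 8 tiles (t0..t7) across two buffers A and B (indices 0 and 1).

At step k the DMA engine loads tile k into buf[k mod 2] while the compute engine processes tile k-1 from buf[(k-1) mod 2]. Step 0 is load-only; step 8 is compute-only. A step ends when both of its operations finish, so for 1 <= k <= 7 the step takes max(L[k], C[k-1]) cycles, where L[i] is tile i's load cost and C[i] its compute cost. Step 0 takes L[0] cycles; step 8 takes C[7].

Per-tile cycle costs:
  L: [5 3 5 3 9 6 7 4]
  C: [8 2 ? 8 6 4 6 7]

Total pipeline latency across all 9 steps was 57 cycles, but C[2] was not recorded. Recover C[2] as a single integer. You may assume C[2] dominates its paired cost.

step 0 = dur = L[0]=5 = 5
step 1 = dur = max(L[1]=3, C[0]=8) = 8
step 2 = dur = max(L[2]=5, C[1]=2) = 5
step 3 = dur = max(L[3]=3, C[2]=?) = C[2]  (unknown; binding)
step 4 = dur = max(L[4]=9, C[3]=8) = 9
step 5 = dur = max(L[5]=6, C[4]=6) = 6
step 6 = dur = max(L[6]=7, C[5]=4) = 7
step 7 = dur = max(L[7]=4, C[6]=6) = 6
step 8 = dur = C[7]=7 = 7
sum of known step durations = 53
dur[3] = total - known = 57 - 53 = 4
C[2] is the binding max in step 3, so C[2] = dur[3] = 4

C[2] = 4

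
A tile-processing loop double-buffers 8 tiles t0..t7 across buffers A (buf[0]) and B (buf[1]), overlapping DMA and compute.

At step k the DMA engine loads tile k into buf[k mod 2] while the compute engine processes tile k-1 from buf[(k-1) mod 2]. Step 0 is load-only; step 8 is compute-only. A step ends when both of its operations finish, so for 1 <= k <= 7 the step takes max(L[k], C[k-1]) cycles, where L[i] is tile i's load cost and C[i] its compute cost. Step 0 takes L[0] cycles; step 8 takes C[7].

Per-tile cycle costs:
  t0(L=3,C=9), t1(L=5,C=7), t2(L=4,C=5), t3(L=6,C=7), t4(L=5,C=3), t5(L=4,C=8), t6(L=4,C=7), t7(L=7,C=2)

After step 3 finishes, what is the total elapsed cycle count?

[0] DMA t0→A (3c) ∥ CU idle ⇒ 3c, clock 3
[1] DMA t1→B (5c) ∥ CU A:t0 (9c) ⇒ 9c, clock 12
[2] DMA t2→A (4c) ∥ CU B:t1 (7c) ⇒ 7c, clock 19
[3] DMA t3→B (6c) ∥ CU A:t2 (5c) ⇒ 6c, clock 25
[4] DMA t4→A (5c) ∥ CU B:t3 (7c) ⇒ 7c, clock 32
[5] DMA t5→B (4c) ∥ CU A:t4 (3c) ⇒ 4c, clock 36
[6] DMA t6→A (4c) ∥ CU B:t5 (8c) ⇒ 8c, clock 44
[7] DMA t7→B (7c) ∥ CU A:t6 (7c) ⇒ 7c, clock 51
[8] DMA idle ∥ CU B:t7 (2c) ⇒ 2c, clock 53

end_cycle[3] = 25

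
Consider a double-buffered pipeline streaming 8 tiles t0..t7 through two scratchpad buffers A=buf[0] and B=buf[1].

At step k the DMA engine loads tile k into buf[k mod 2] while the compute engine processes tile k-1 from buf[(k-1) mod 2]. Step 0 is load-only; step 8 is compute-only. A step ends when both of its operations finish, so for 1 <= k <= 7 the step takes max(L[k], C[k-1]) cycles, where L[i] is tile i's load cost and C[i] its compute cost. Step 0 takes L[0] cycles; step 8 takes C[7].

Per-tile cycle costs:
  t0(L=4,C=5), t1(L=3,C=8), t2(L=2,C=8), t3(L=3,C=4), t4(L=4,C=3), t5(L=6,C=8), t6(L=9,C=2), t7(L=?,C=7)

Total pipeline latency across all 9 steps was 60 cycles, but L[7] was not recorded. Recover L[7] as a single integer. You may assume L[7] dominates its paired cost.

step 0: dur = L[0]=4 = 4
step 1: dur = max(L[1]=3, C[0]=5) = 5
step 2: dur = max(L[2]=2, C[1]=8) = 8
step 3: dur = max(L[3]=3, C[2]=8) = 8
step 4: dur = max(L[4]=4, C[3]=4) = 4
step 5: dur = max(L[5]=6, C[4]=3) = 6
step 6: dur = max(L[6]=9, C[5]=8) = 9
step 7: dur = max(L[7]=?, C[6]=2) = L[7]  (unknown; binding)
step 8: dur = C[7]=7 = 7
sum of known step durations = 51
dur[7] = total - known = 60 - 51 = 9
L[7] is the binding max in step 7, so L[7] = dur[7] = 9

L[7] = 9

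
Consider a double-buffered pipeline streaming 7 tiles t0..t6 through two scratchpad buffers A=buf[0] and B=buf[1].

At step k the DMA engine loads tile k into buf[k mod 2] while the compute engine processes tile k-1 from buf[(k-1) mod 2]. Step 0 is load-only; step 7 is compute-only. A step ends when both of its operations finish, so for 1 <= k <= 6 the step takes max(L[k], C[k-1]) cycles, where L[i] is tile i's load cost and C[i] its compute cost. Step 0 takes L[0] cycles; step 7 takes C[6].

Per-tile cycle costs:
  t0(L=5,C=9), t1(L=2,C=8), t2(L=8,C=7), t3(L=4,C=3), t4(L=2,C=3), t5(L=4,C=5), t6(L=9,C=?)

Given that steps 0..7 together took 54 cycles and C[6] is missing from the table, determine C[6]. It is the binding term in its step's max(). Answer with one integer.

step 0 | dur = L[0]=5 = 5
step 1 | dur = max(L[1]=2, C[0]=9) = 9
step 2 | dur = max(L[2]=8, C[1]=8) = 8
step 3 | dur = max(L[3]=4, C[2]=7) = 7
step 4 | dur = max(L[4]=2, C[3]=3) = 3
step 5 | dur = max(L[5]=4, C[4]=3) = 4
step 6 | dur = max(L[6]=9, C[5]=5) = 9
step 7 | dur = C[6]=? = C[6]  (unknown; binding)
sum of known step durations = 45
dur[7] = total - known = 54 - 45 = 9
C[6] is the binding max in step 7, so C[6] = dur[7] = 9

C[6] = 9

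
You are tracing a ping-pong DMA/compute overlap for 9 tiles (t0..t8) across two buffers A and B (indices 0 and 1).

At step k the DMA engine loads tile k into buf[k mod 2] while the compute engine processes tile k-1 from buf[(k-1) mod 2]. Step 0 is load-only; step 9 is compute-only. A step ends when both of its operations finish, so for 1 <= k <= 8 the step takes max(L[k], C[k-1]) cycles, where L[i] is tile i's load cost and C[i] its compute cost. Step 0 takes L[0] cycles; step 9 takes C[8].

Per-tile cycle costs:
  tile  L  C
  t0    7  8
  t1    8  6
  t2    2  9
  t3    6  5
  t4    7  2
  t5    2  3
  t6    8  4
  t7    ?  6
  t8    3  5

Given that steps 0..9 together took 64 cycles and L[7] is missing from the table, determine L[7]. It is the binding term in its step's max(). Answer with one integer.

L[7] = 6

step 0 → dur = L[0]=7 = 7
step 1 → dur = max(L[1]=8, C[0]=8) = 8
step 2 → dur = max(L[2]=2, C[1]=6) = 6
step 3 → dur = max(L[3]=6, C[2]=9) = 9
step 4 → dur = max(L[4]=7, C[3]=5) = 7
step 5 → dur = max(L[5]=2, C[4]=2) = 2
step 6 → dur = max(L[6]=8, C[5]=3) = 8
step 7 → dur = max(L[7]=?, C[6]=4) = L[7]  (unknown; binding)
step 8 → dur = max(L[8]=3, C[7]=6) = 6
step 9 → dur = C[8]=5 = 5
sum of known step durations = 58
dur[7] = total - known = 64 - 58 = 6
L[7] is the binding max in step 7, so L[7] = dur[7] = 6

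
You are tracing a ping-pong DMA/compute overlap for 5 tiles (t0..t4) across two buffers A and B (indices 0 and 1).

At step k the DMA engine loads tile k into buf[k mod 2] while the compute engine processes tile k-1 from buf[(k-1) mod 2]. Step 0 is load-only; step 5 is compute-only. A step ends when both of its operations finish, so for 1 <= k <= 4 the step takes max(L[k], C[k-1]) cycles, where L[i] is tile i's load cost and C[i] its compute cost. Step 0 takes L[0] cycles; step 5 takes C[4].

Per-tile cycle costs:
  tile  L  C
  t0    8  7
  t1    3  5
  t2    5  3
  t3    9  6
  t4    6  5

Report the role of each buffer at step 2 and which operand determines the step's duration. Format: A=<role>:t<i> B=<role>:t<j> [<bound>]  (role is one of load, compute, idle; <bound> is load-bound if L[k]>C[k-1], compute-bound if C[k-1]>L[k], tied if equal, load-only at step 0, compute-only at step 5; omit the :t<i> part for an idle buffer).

step 2: A=load:t2 B=compute:t1 [tied]

  0. 8=8c; end=8; A:t0 B:-
  1. max(3,7)=7c; end=15; A:t0 B:t1
  2. max(5,5)=5c; end=20; A:t2 B:t1
  3. max(9,3)=9c; end=29; A:t2 B:t3
  4. max(6,6)=6c; end=35; A:t4 B:t3
  5. 5=5c; end=40; A:t4 B:t3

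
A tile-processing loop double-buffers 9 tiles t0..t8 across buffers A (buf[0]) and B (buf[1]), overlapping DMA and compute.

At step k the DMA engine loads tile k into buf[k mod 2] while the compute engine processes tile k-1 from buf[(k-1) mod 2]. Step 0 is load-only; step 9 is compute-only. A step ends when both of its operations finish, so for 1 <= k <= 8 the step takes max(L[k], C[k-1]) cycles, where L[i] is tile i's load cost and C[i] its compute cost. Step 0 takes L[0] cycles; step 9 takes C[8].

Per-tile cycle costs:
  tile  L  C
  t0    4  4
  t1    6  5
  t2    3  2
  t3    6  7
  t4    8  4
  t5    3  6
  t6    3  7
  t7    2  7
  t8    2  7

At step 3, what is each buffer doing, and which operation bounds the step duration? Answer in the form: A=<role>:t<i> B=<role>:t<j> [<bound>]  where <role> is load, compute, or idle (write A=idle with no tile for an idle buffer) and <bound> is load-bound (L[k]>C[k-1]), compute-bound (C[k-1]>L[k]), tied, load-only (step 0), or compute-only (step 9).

k=0 load=t0/4c comp=- wait=4 total=4
k=1 load=t1/6c comp=t0/4c wait=6 total=10
k=2 load=t2/3c comp=t1/5c wait=5 total=15
k=3 load=t3/6c comp=t2/2c wait=6 total=21
k=4 load=t4/8c comp=t3/7c wait=8 total=29
k=5 load=t5/3c comp=t4/4c wait=4 total=33
k=6 load=t6/3c comp=t5/6c wait=6 total=39
k=7 load=t7/2c comp=t6/7c wait=7 total=46
k=8 load=t8/2c comp=t7/7c wait=7 total=53
k=9 load=- comp=t8/7c wait=7 total=60

step 3: A=compute:t2 B=load:t3 [load-bound]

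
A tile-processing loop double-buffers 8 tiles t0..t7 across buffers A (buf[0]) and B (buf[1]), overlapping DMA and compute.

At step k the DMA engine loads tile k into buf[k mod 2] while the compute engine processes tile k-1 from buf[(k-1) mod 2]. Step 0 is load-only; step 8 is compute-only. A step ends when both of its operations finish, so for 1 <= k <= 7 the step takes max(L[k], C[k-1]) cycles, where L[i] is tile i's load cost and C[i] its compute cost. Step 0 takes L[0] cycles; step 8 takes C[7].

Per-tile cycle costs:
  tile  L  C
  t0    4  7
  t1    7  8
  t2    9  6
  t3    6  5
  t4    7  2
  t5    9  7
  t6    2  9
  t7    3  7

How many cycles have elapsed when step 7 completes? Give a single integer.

end_cycle[7] = 58

[0] DMA t0→A (4c) ∥ CU idle ⇒ 4c, clock 4
[1] DMA t1→B (7c) ∥ CU A:t0 (7c) ⇒ 7c, clock 11
[2] DMA t2→A (9c) ∥ CU B:t1 (8c) ⇒ 9c, clock 20
[3] DMA t3→B (6c) ∥ CU A:t2 (6c) ⇒ 6c, clock 26
[4] DMA t4→A (7c) ∥ CU B:t3 (5c) ⇒ 7c, clock 33
[5] DMA t5→B (9c) ∥ CU A:t4 (2c) ⇒ 9c, clock 42
[6] DMA t6→A (2c) ∥ CU B:t5 (7c) ⇒ 7c, clock 49
[7] DMA t7→B (3c) ∥ CU A:t6 (9c) ⇒ 9c, clock 58
[8] DMA idle ∥ CU B:t7 (7c) ⇒ 7c, clock 65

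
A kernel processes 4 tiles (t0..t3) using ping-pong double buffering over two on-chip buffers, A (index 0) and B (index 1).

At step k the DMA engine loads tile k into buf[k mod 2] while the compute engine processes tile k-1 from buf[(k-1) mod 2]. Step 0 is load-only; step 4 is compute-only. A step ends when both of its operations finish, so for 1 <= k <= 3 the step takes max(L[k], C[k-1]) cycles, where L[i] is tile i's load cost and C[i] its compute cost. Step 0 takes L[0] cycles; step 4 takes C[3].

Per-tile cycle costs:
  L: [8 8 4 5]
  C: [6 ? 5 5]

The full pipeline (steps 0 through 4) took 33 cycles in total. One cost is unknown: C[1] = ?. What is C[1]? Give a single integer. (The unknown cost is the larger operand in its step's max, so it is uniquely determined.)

C[1] = 7

step 0: dur = L[0]=8 = 8
step 1: dur = max(L[1]=8, C[0]=6) = 8
step 2: dur = max(L[2]=4, C[1]=?) = C[1]  (unknown; binding)
step 3: dur = max(L[3]=5, C[2]=5) = 5
step 4: dur = C[3]=5 = 5
sum of known step durations = 26
dur[2] = total - known = 33 - 26 = 7
C[1] is the binding max in step 2, so C[1] = dur[2] = 7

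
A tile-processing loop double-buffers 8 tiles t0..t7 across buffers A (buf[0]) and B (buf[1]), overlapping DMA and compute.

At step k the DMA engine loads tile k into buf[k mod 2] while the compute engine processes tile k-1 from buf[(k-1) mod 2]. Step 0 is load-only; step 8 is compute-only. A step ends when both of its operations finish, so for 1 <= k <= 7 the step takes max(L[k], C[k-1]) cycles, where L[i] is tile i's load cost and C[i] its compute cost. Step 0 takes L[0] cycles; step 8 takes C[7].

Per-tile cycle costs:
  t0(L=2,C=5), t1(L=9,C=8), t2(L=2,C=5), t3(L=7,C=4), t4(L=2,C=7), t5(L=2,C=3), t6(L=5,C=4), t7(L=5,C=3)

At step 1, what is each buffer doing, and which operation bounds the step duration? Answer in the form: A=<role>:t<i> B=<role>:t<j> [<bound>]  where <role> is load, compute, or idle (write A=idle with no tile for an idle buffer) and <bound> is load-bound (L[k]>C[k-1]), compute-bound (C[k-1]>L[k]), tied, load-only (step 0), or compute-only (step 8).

step 0: L[0]=2 → dur=2, Σ=2 | A=load:t0 B=idle [load-only]
step 1: L[1]=9 C[0]=5 → dur=9, Σ=11 | A=compute:t0 B=load:t1 [load-bound]
step 2: L[2]=2 C[1]=8 → dur=8, Σ=19 | A=load:t2 B=compute:t1 [compute-bound]
step 3: L[3]=7 C[2]=5 → dur=7, Σ=26 | A=compute:t2 B=load:t3 [load-bound]
step 4: L[4]=2 C[3]=4 → dur=4, Σ=30 | A=load:t4 B=compute:t3 [compute-bound]
step 5: L[5]=2 C[4]=7 → dur=7, Σ=37 | A=compute:t4 B=load:t5 [compute-bound]
step 6: L[6]=5 C[5]=3 → dur=5, Σ=42 | A=load:t6 B=compute:t5 [load-bound]
step 7: L[7]=5 C[6]=4 → dur=5, Σ=47 | A=compute:t6 B=load:t7 [load-bound]
step 8: C[7]=3 → dur=3, Σ=50 | A=idle B=compute:t7 [compute-only]

step 1: A=compute:t0 B=load:t1 [load-bound]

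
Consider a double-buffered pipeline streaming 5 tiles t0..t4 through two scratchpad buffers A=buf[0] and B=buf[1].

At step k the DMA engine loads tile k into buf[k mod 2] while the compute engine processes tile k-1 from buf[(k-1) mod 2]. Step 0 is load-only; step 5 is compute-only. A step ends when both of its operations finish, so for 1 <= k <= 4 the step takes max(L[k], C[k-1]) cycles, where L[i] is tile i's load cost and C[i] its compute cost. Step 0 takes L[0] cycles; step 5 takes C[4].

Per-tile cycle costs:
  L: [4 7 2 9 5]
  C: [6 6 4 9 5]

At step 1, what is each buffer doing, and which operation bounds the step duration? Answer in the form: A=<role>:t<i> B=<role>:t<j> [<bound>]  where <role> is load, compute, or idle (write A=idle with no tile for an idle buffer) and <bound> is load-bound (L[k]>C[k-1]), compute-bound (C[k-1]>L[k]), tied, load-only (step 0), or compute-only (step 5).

step 1: A=compute:t0 B=load:t1 [load-bound]

  0. 4=4c; end=4; A:t0 B:-
  1. max(7,6)=7c; end=11; A:t0 B:t1
  2. max(2,6)=6c; end=17; A:t2 B:t1
  3. max(9,4)=9c; end=26; A:t2 B:t3
  4. max(5,9)=9c; end=35; A:t4 B:t3
  5. 5=5c; end=40; A:t4 B:t3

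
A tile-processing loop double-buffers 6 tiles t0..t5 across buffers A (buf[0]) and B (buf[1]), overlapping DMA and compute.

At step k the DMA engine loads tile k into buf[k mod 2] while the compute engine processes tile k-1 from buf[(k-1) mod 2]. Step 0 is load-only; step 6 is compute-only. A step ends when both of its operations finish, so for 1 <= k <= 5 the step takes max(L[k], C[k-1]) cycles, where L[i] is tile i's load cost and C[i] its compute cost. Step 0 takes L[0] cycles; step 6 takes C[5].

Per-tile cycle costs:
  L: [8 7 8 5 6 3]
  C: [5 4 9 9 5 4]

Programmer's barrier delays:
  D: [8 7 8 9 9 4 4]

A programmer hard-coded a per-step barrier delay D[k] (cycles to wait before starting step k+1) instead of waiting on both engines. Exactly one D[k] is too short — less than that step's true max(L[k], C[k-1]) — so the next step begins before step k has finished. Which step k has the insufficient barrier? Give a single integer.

hazard at step 5

[0] required=L[0]=8=8 vs D=8 ok
[1] required=max(L[1]=7,C[0]=5)=7 vs D=7 ok
[2] required=max(L[2]=8,C[1]=4)=8 vs D=8 ok
[3] required=max(L[3]=5,C[2]=9)=9 vs D=9 ok
[4] required=max(L[4]=6,C[3]=9)=9 vs D=9 ok
[5] required=max(L[5]=3,C[4]=5)=5 vs D=4 SHORT
[6] required=C[5]=4=4 vs D=4 ok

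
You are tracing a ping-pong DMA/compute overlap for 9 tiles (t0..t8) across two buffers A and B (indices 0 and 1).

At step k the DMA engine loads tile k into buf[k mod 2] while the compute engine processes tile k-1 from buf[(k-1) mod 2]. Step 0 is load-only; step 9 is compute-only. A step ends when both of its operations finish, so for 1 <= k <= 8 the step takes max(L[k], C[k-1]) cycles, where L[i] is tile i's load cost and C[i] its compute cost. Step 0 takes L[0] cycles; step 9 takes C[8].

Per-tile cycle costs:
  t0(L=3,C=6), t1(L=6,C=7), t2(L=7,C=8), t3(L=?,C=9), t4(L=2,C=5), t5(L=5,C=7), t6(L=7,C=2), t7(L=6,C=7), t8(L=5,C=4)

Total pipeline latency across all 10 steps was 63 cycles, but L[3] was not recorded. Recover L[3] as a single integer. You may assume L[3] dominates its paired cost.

L[3] = 9

step 0 | dur = L[0]=3 = 3
step 1 | dur = max(L[1]=6, C[0]=6) = 6
step 2 | dur = max(L[2]=7, C[1]=7) = 7
step 3 | dur = max(L[3]=?, C[2]=8) = L[3]  (unknown; binding)
step 4 | dur = max(L[4]=2, C[3]=9) = 9
step 5 | dur = max(L[5]=5, C[4]=5) = 5
step 6 | dur = max(L[6]=7, C[5]=7) = 7
step 7 | dur = max(L[7]=6, C[6]=2) = 6
step 8 | dur = max(L[8]=5, C[7]=7) = 7
step 9 | dur = C[8]=4 = 4
sum of known step durations = 54
dur[3] = total - known = 63 - 54 = 9
L[3] is the binding max in step 3, so L[3] = dur[3] = 9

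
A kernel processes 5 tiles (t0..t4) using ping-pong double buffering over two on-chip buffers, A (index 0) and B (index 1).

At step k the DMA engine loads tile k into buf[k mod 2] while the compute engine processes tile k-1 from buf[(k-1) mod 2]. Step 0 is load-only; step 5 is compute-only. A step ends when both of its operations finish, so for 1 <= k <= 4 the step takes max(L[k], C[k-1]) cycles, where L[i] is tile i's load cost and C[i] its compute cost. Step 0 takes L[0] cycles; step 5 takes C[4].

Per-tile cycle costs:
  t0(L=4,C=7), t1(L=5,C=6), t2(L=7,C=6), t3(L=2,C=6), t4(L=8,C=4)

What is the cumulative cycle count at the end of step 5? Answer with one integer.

end_cycle[5] = 36

  0. 4=4c; end=4; A:t0 B:-
  1. max(5,7)=7c; end=11; A:t0 B:t1
  2. max(7,6)=7c; end=18; A:t2 B:t1
  3. max(2,6)=6c; end=24; A:t2 B:t3
  4. max(8,6)=8c; end=32; A:t4 B:t3
  5. 4=4c; end=36; A:t4 B:t3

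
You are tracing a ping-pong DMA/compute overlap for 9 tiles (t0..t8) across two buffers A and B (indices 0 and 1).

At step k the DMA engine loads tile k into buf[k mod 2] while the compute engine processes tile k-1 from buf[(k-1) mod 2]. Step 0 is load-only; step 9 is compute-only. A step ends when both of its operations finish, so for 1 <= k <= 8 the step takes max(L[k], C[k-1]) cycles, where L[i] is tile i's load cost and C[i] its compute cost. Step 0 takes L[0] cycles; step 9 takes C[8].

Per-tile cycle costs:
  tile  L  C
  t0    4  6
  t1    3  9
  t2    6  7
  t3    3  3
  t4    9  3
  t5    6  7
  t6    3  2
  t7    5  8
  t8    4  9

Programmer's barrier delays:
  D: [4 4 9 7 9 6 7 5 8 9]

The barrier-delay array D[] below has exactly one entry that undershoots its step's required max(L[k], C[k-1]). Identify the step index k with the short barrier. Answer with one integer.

hazard at step 1

k=0 barrier L[0]=4→4c, D[0]=4 ok
k=1 barrier max(L[1]=3,C[0]=6)→6c, D[1]=4 SHORT
k=2 barrier max(L[2]=6,C[1]=9)→9c, D[2]=9 ok
k=3 barrier max(L[3]=3,C[2]=7)→7c, D[3]=7 ok
k=4 barrier max(L[4]=9,C[3]=3)→9c, D[4]=9 ok
k=5 barrier max(L[5]=6,C[4]=3)→6c, D[5]=6 ok
k=6 barrier max(L[6]=3,C[5]=7)→7c, D[6]=7 ok
k=7 barrier max(L[7]=5,C[6]=2)→5c, D[7]=5 ok
k=8 barrier max(L[8]=4,C[7]=8)→8c, D[8]=8 ok
k=9 barrier C[8]=9→9c, D[9]=9 ok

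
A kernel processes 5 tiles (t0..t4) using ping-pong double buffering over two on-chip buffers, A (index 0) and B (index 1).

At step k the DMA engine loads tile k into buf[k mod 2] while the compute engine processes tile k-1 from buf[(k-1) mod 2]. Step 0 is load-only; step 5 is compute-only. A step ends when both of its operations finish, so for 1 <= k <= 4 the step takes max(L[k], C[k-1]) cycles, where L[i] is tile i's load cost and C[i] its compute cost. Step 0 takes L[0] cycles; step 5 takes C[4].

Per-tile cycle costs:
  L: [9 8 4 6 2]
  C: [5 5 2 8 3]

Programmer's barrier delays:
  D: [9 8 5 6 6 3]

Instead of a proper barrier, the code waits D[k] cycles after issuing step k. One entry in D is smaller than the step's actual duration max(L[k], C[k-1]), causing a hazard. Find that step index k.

step 0: need L[0]=9 = 9; D[0]=9 ok
step 1: need max(L[1]=8,C[0]=5) = 8; D[1]=8 ok
step 2: need max(L[2]=4,C[1]=5) = 5; D[2]=5 ok
step 3: need max(L[3]=6,C[2]=2) = 6; D[3]=6 ok
step 4: need max(L[4]=2,C[3]=8) = 8; D[4]=6 SHORT
step 5: need C[4]=3 = 3; D[5]=3 ok

hazard at step 4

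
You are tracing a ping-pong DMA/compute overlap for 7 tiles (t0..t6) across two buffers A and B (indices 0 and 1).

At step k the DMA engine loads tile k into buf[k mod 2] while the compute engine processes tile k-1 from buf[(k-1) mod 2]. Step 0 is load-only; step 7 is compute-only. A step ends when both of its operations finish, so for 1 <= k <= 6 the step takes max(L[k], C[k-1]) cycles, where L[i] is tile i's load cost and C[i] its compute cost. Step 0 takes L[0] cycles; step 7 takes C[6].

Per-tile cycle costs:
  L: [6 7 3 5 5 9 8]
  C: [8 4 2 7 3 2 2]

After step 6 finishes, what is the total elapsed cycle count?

end_cycle[6] = 47

[0] DMA t0→A (6c) ∥ CU idle ⇒ 6c, clock 6
[1] DMA t1→B (7c) ∥ CU A:t0 (8c) ⇒ 8c, clock 14
[2] DMA t2→A (3c) ∥ CU B:t1 (4c) ⇒ 4c, clock 18
[3] DMA t3→B (5c) ∥ CU A:t2 (2c) ⇒ 5c, clock 23
[4] DMA t4→A (5c) ∥ CU B:t3 (7c) ⇒ 7c, clock 30
[5] DMA t5→B (9c) ∥ CU A:t4 (3c) ⇒ 9c, clock 39
[6] DMA t6→A (8c) ∥ CU B:t5 (2c) ⇒ 8c, clock 47
[7] DMA idle ∥ CU A:t6 (2c) ⇒ 2c, clock 49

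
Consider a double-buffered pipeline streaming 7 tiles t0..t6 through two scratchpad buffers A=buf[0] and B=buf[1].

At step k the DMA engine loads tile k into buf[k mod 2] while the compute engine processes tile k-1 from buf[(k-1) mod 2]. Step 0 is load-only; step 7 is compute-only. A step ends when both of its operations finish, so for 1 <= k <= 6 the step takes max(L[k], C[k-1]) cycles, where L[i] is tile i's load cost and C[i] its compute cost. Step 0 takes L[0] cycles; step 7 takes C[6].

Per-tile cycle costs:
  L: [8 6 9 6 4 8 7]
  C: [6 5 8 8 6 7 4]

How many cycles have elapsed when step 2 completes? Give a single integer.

end_cycle[2] = 23

[0] DMA t0→A (8c) ∥ CU idle ⇒ 8c, clock 8
[1] DMA t1→B (6c) ∥ CU A:t0 (6c) ⇒ 6c, clock 14
[2] DMA t2→A (9c) ∥ CU B:t1 (5c) ⇒ 9c, clock 23
[3] DMA t3→B (6c) ∥ CU A:t2 (8c) ⇒ 8c, clock 31
[4] DMA t4→A (4c) ∥ CU B:t3 (8c) ⇒ 8c, clock 39
[5] DMA t5→B (8c) ∥ CU A:t4 (6c) ⇒ 8c, clock 47
[6] DMA t6→A (7c) ∥ CU B:t5 (7c) ⇒ 7c, clock 54
[7] DMA idle ∥ CU A:t6 (4c) ⇒ 4c, clock 58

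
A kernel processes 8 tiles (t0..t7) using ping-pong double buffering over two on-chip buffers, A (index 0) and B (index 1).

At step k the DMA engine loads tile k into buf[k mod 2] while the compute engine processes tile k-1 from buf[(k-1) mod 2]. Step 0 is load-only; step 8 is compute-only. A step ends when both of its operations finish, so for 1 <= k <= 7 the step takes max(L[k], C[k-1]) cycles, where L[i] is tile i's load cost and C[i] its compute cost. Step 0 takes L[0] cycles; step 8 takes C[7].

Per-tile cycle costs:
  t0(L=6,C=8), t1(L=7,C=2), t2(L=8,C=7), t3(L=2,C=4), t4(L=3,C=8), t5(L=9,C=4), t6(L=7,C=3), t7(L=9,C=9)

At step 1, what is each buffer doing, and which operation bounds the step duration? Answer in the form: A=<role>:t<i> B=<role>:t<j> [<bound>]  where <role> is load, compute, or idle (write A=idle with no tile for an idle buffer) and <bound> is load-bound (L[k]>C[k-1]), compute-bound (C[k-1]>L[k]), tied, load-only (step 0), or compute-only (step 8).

step 1: A=compute:t0 B=load:t1 [compute-bound]

  0. 6=6c; end=6; A:t0 B:-
  1. max(7,8)=8c; end=14; A:t0 B:t1
  2. max(8,2)=8c; end=22; A:t2 B:t1
  3. max(2,7)=7c; end=29; A:t2 B:t3
  4. max(3,4)=4c; end=33; A:t4 B:t3
  5. max(9,8)=9c; end=42; A:t4 B:t5
  6. max(7,4)=7c; end=49; A:t6 B:t5
  7. max(9,3)=9c; end=58; A:t6 B:t7
  8. 9=9c; end=67; A:t6 B:t7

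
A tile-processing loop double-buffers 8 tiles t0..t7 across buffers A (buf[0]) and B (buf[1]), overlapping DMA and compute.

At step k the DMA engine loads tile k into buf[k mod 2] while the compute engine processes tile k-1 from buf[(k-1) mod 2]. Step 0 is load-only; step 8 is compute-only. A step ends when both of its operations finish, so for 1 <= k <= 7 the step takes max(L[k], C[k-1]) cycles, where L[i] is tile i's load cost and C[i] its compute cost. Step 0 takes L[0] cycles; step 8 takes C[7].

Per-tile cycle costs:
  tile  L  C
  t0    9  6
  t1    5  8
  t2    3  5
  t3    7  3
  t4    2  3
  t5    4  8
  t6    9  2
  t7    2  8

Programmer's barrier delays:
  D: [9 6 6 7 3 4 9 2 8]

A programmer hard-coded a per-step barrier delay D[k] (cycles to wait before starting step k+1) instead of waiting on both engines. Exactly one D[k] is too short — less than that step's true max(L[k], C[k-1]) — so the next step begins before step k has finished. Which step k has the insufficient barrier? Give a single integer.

hazard at step 2

step 0: need L[0]=9 = 9; D[0]=9 ok
step 1: need max(L[1]=5,C[0]=6) = 6; D[1]=6 ok
step 2: need max(L[2]=3,C[1]=8) = 8; D[2]=6 SHORT
step 3: need max(L[3]=7,C[2]=5) = 7; D[3]=7 ok
step 4: need max(L[4]=2,C[3]=3) = 3; D[4]=3 ok
step 5: need max(L[5]=4,C[4]=3) = 4; D[5]=4 ok
step 6: need max(L[6]=9,C[5]=8) = 9; D[6]=9 ok
step 7: need max(L[7]=2,C[6]=2) = 2; D[7]=2 ok
step 8: need C[7]=8 = 8; D[8]=8 ok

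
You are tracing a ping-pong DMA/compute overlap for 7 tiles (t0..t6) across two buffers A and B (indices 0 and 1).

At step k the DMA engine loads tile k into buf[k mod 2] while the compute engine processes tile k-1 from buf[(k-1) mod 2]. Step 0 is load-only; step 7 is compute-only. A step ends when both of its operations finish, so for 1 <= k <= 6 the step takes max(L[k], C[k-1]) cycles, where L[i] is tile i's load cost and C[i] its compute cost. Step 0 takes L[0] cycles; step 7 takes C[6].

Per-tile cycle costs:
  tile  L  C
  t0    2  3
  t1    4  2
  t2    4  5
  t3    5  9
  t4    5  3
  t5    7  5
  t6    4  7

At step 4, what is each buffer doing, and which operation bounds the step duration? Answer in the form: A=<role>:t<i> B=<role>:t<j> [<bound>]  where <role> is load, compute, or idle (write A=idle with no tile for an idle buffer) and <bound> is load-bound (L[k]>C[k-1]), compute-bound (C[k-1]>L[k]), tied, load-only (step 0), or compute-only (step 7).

step 4: A=load:t4 B=compute:t3 [compute-bound]

  0. 2=2c; end=2; A:t0 B:-
  1. max(4,3)=4c; end=6; A:t0 B:t1
  2. max(4,2)=4c; end=10; A:t2 B:t1
  3. max(5,5)=5c; end=15; A:t2 B:t3
  4. max(5,9)=9c; end=24; A:t4 B:t3
  5. max(7,3)=7c; end=31; A:t4 B:t5
  6. max(4,5)=5c; end=36; A:t6 B:t5
  7. 7=7c; end=43; A:t6 B:t5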